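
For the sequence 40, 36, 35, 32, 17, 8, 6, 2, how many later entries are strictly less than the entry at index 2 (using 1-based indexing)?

The element at index 2 is 36.
Elements after it: 35, 32, 17, 8, 6, 2
Those smaller than 36: 35, 32, 17, 8, 6, 2

6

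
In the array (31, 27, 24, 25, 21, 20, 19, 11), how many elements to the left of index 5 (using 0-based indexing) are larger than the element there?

5

The element at index 5 is 20.
Elements before it: 31, 27, 24, 25, 21
Those larger than 20: 31, 27, 24, 25, 21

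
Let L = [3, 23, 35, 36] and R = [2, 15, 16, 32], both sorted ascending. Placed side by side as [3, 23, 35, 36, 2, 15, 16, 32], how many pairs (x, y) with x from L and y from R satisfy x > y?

Count, for every r in R, how many entries of L exceed r:
r = 2: 3, 23, 35, 36 → 4
r = 15: 23, 35, 36 → 3
r = 16: 23, 35, 36 → 3
r = 32: 35, 36 → 2
Cross-inversions: 4 + 3 + 3 + 2 = 12

Cross-inversions: 12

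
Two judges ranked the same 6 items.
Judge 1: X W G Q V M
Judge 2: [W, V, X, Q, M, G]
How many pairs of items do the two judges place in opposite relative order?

Assign each item its position (1..6) in the first ordering, then rewrite the second ordering as that position sequence:
positions: X→1, W→2, G→3, Q→4, V→5, M→6
second ordering as positions: [2, 5, 1, 4, 6, 3]
Discordant pairs = inversions in this position sequence.
2: 1 → 1
5: 1, 4, 3 → 3
1: 0
4: 3 → 1
6: 3 → 1
3: 0
Total: 1 + 3 + 0 + 1 + 1 + 0 = 6

There are 6 discordant pairs.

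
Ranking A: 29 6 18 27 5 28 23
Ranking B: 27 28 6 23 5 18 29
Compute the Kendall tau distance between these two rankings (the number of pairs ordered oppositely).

Assign each item its position (1..7) in the first ordering, then rewrite the second ordering as that position sequence:
positions: 29→1, 6→2, 18→3, 27→4, 5→5, 28→6, 23→7
second ordering as positions: [4, 6, 2, 7, 5, 3, 1]
Discordant pairs = inversions in this position sequence.
4: 2, 3, 1 → 3
6: 2, 5, 3, 1 → 4
2: 1 → 1
7: 5, 3, 1 → 3
5: 3, 1 → 2
3: 1 → 1
1: 0
Total: 3 + 4 + 1 + 3 + 2 + 1 + 0 = 14

14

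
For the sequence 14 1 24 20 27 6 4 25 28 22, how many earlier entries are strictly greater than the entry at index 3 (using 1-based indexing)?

0 such elements

The element at index 3 is 24.
Elements before it: 14, 1
None of them are larger than 24.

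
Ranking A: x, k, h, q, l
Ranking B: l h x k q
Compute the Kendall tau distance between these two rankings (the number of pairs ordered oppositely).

6 discordant pairs

Assign each item its position (1..5) in the first ordering, then rewrite the second ordering as that position sequence:
positions: x→1, k→2, h→3, q→4, l→5
second ordering as positions: [5, 3, 1, 2, 4]
Discordant pairs = inversions in this position sequence.
5: 3, 1, 2, 4 → 4
3: 1, 2 → 2
1: 0
2: 0
4: 0
Total: 4 + 2 + 0 + 0 + 0 = 6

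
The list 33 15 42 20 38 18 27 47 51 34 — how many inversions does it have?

15

Count, for each position, how many later elements it exceeds:
33 → 15, 20, 18, 27 → 4
15 → none → 0
42 → 20, 38, 18, 27, 34 → 5
20 → 18 → 1
38 → 18, 27, 34 → 3
18 → none → 0
27 → none → 0
47 → 34 → 1
51 → 34 → 1
34 → none → 0
Sum: 4 + 0 + 5 + 1 + 3 + 0 + 0 + 1 + 1 + 0 = 15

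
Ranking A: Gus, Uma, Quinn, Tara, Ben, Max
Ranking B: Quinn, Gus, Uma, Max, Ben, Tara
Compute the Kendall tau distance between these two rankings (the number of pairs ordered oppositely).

Assign each item its position (1..6) in the first ordering, then rewrite the second ordering as that position sequence:
positions: Gus→1, Uma→2, Quinn→3, Tara→4, Ben→5, Max→6
second ordering as positions: [3, 1, 2, 6, 5, 4]
Discordant pairs = inversions in this position sequence.
3: 1, 2 → 2
1: 0
2: 0
6: 5, 4 → 2
5: 4 → 1
4: 0
Total: 2 + 0 + 0 + 2 + 1 + 0 = 5

5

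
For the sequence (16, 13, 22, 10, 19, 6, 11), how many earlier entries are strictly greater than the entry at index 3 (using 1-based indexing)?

0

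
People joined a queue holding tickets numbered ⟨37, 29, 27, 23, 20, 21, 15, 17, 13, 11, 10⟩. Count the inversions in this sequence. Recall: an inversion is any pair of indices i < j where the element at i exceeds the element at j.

53

Sweep left to right; for each value list the smaller values that follow it:
37: 10
29: 9
27: 8
23: 7
20: 5
21: 5
15: 3
17: 3
13: 2
11: 1
10: 0
Sum: 10 + 9 + 8 + 7 + 5 + 5 + 3 + 3 + 2 + 1 + 0 = 53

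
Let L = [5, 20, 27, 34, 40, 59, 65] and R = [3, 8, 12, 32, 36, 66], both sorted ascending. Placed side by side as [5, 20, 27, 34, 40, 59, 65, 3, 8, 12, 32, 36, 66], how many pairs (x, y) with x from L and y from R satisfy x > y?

26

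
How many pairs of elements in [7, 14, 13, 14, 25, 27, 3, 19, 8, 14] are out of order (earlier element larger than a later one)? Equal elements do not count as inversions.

There are 18 inversions.

Element-by-element contributions:
7: 1
14: 3
13: 2
14: 2
25: 4
27: 4
3: 0
19: 2
8: 0
14: 0
Sum: 1 + 3 + 2 + 2 + 4 + 4 + 0 + 2 + 0 + 0 = 18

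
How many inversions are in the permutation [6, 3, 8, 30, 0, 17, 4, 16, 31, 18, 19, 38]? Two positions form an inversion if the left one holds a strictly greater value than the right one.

Element-by-element contributions:
6: 3
3: 1
8: 2
30: 6
0: 0
17: 2
4: 0
16: 0
31: 2
18: 0
19: 0
38: 0
Sum: 3 + 1 + 2 + 6 + 0 + 2 + 0 + 0 + 2 + 0 + 0 + 0 = 16

Inversions: 16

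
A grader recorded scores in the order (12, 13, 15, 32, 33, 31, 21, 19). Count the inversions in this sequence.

There are 9 inversions.

Sweep left to right; for each value list the smaller values that follow it:
12 → none → 0
13 → none → 0
15 → none → 0
32 → 31, 21, 19 → 3
33 → 31, 21, 19 → 3
31 → 21, 19 → 2
21 → 19 → 1
19 → none → 0
Sum: 0 + 0 + 0 + 3 + 3 + 2 + 1 + 0 = 9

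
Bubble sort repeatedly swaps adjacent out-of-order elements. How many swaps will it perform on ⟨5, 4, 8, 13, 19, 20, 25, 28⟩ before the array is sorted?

Each adjacent swap fixes exactly one inversion, so the minimum swap count equals the number of inversions.
Count inversions — for each element, later elements that are smaller:
5: 4 → 1
4: none → 0
8: none → 0
13: none → 0
19: none → 0
20: none → 0
25: none → 0
28: none → 0
Total inversions: 1 + 0 + 0 + 0 + 0 + 0 + 0 + 0 = 1

1 adjacent swap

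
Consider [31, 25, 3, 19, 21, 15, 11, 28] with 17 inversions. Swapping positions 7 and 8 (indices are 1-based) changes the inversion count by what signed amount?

Positions 7 and 8 hold 11 and 28; after swapping, the array is [31, 25, 3, 19, 21, 15, 28, 11].
For each element, count later entries that are smaller:
31: 7
25: 5
3: 0
19: 2
21: 2
15: 1
28: 1
11: 0
Sum: 7 + 5 + 0 + 2 + 2 + 1 + 1 + 0 = 18
Change: 18 − 17 = +1

+1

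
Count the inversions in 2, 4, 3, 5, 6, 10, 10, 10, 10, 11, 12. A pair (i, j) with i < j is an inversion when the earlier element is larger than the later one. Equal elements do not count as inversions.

1 out-of-order pair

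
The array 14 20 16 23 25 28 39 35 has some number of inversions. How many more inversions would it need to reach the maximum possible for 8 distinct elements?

26

Maximum inversions for 8 distinct elements is C(8, 2) = 8·7/2 = 28.
Current inversions — for each element, count later smaller elements:
14: 0
20: 1
16: 0
23: 0
25: 0
28: 0
39: 1
35: 0
Current total: 0 + 1 + 0 + 0 + 0 + 0 + 1 + 0 = 2
Shortfall: 28 − 2 = 26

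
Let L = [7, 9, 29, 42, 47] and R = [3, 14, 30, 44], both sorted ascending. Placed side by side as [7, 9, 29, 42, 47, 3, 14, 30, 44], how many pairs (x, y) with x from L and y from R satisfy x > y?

Count, for every r in R, how many entries of L exceed r:
r = 3: 7, 9, 29, 42, 47 → 5
r = 14: 29, 42, 47 → 3
r = 30: 42, 47 → 2
r = 44: 47 → 1
Cross-inversions: 5 + 3 + 2 + 1 = 11

11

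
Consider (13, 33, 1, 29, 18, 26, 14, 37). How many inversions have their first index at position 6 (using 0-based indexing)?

The element at index 6 is 14.
Elements after it: 37
None of them are smaller than 14.

0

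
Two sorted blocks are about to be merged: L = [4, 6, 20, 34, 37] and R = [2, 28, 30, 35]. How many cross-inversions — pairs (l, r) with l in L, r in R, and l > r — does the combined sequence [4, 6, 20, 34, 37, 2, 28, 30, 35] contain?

There are 10 split inversions.

Take each right-half value and tally the left-half values above it:
r = 2: 4, 6, 20, 34, 37 → 5
r = 28: 34, 37 → 2
r = 30: 34, 37 → 2
r = 35: 37 → 1
Cross-inversions: 5 + 2 + 2 + 1 = 10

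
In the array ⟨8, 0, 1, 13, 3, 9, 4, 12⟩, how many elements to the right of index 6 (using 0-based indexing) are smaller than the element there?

The element at index 6 is 4.
Elements after it: 12
None of them are smaller than 4.

0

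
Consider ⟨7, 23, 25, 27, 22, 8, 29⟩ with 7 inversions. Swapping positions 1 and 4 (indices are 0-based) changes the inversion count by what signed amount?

-1

Positions 1 and 4 hold 23 and 22; after swapping, the array is [7, 22, 25, 27, 23, 8, 29].
Count, for each position, how many later elements it exceeds:
7: 0
22: 1
25: 2
27: 2
23: 1
8: 0
29: 0
Sum: 0 + 1 + 2 + 2 + 1 + 0 + 0 = 6
Change: 6 − 7 = -1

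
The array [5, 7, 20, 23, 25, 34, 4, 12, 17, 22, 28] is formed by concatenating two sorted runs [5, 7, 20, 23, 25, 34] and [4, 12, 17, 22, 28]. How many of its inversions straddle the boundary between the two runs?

18 split inversions

Count, for every r in R, how many entries of L exceed r:
r = 4: 5, 7, 20, 23, 25, 34 → 6
r = 12: 20, 23, 25, 34 → 4
r = 17: 20, 23, 25, 34 → 4
r = 22: 23, 25, 34 → 3
r = 28: 34 → 1
Cross-inversions: 6 + 4 + 4 + 3 + 1 = 18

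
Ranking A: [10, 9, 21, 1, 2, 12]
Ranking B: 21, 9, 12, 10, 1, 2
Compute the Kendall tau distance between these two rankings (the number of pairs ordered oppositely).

6 discordant pairs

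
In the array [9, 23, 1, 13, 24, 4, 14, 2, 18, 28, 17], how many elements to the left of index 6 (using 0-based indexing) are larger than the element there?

2

The element at index 6 is 14.
Elements before it: 9, 23, 1, 13, 24, 4
Those larger than 14: 23, 24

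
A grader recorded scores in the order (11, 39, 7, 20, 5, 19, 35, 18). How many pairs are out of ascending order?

14

Element-by-element contributions:
11 → 7, 5 → 2
39 → 7, 20, 5, 19, 35, 18 → 6
7 → 5 → 1
20 → 5, 19, 18 → 3
5 → none → 0
19 → 18 → 1
35 → 18 → 1
18 → none → 0
Sum: 2 + 6 + 1 + 3 + 0 + 1 + 1 + 0 = 14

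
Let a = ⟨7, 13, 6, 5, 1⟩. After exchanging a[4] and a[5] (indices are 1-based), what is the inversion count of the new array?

8 inversions

Positions 4 and 5 hold 5 and 1; after swapping, the array is [7, 13, 6, 1, 5].
For each element, count later entries that are smaller:
7 → 6, 1, 5 → 3
13 → 6, 1, 5 → 3
6 → 1, 5 → 2
1 → none → 0
5 → none → 0
Sum: 3 + 3 + 2 + 0 + 0 = 8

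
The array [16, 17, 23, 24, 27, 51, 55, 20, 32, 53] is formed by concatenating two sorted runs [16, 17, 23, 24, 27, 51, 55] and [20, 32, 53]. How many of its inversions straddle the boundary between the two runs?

8

For each element r of the right run, count left-run elements greater than r:
r = 20: 23, 24, 27, 51, 55 → 5
r = 32: 51, 55 → 2
r = 53: 55 → 1
Cross-inversions: 5 + 2 + 1 = 8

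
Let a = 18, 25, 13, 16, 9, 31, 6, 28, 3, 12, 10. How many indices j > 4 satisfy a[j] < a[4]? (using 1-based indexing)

5

The element at index 4 is 16.
Elements after it: 9, 31, 6, 28, 3, 12, 10
Those smaller than 16: 9, 6, 3, 12, 10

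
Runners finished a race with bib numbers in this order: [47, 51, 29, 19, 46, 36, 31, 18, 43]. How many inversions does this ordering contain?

24

Count, for each position, how many later elements it exceeds:
47: 7
51: 7
29: 2
19: 1
46: 4
36: 2
31: 1
18: 0
43: 0
Sum: 7 + 7 + 2 + 1 + 4 + 2 + 1 + 0 + 0 = 24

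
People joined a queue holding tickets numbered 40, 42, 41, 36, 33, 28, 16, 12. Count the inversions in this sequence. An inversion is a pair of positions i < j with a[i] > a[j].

There are 26 inversions.

Sweep left to right; for each value list the smaller values that follow it:
40 → 36, 33, 28, 16, 12 → 5
42 → 41, 36, 33, 28, 16, 12 → 6
41 → 36, 33, 28, 16, 12 → 5
36 → 33, 28, 16, 12 → 4
33 → 28, 16, 12 → 3
28 → 16, 12 → 2
16 → 12 → 1
12 → none → 0
Sum: 5 + 6 + 5 + 4 + 3 + 2 + 1 + 0 = 26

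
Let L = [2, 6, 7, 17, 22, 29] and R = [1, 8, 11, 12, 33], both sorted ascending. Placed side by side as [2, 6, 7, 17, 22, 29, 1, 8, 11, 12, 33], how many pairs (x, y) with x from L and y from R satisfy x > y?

Count, for every r in R, how many entries of L exceed r:
r = 1: 2, 6, 7, 17, 22, 29 → 6
r = 8: 17, 22, 29 → 3
r = 11: 17, 22, 29 → 3
r = 12: 17, 22, 29 → 3
r = 33: none → 0
Cross-inversions: 6 + 3 + 3 + 3 + 0 = 15

15 split inversions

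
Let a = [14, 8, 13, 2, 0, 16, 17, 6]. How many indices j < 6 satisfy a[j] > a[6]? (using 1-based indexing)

The element at index 6 is 16.
Elements before it: 14, 8, 13, 2, 0
None of them are larger than 16.

0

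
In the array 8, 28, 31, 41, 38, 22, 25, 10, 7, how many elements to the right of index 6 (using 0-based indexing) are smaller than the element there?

2 such elements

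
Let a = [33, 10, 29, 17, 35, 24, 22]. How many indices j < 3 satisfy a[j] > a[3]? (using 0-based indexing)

2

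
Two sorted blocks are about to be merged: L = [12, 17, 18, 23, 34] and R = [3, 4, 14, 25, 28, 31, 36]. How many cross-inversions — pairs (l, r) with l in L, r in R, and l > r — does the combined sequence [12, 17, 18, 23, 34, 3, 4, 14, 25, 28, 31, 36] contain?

Take each right-half value and tally the left-half values above it:
r = 3: 12, 17, 18, 23, 34 → 5
r = 4: 12, 17, 18, 23, 34 → 5
r = 14: 17, 18, 23, 34 → 4
r = 25: 34 → 1
r = 28: 34 → 1
r = 31: 34 → 1
r = 36: none → 0
Cross-inversions: 5 + 5 + 4 + 1 + 1 + 1 + 0 = 17

Cross-inversions: 17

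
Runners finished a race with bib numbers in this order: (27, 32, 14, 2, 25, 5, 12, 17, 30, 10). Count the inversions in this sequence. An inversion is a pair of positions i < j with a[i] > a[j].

Count, for each position, how many later elements it exceeds:
27: 7
32: 8
14: 4
2: 0
25: 4
5: 0
12: 1
17: 1
30: 1
10: 0
Sum: 7 + 8 + 4 + 0 + 4 + 0 + 1 + 1 + 1 + 0 = 26

Inversions: 26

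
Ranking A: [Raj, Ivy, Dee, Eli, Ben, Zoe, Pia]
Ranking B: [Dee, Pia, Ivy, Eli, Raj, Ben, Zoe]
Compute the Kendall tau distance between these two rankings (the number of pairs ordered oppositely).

Assign each item its position (1..7) in the first ordering, then rewrite the second ordering as that position sequence:
positions: Raj→1, Ivy→2, Dee→3, Eli→4, Ben→5, Zoe→6, Pia→7
second ordering as positions: [3, 7, 2, 4, 1, 5, 6]
Discordant pairs = inversions in this position sequence.
3: 2, 1 → 2
7: 2, 4, 1, 5, 6 → 5
2: 1 → 1
4: 1 → 1
1: 0
5: 0
6: 0
Total: 2 + 5 + 1 + 1 + 0 + 0 + 0 = 9

Discordant pairs: 9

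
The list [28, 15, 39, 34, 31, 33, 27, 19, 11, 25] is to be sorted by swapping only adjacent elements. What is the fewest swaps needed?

Each adjacent swap fixes exactly one inversion, so the minimum swap count equals the number of inversions.
Count inversions — for each element, later elements that are smaller:
28: 15, 27, 19, 11, 25 → 5
15: 11 → 1
39: 34, 31, 33, 27, 19, 11, 25 → 7
34: 31, 33, 27, 19, 11, 25 → 6
31: 27, 19, 11, 25 → 4
33: 27, 19, 11, 25 → 4
27: 19, 11, 25 → 3
19: 11 → 1
11: none → 0
25: none → 0
Total inversions: 5 + 1 + 7 + 6 + 4 + 4 + 3 + 1 + 0 + 0 = 31

31 swaps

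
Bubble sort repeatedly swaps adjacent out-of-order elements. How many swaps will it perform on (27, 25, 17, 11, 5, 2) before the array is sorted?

15 adjacent swaps

Each adjacent swap fixes exactly one inversion, so the minimum swap count equals the number of inversions.
Count inversions — for each element, later elements that are smaller:
27: 25, 17, 11, 5, 2 → 5
25: 17, 11, 5, 2 → 4
17: 11, 5, 2 → 3
11: 5, 2 → 2
5: 2 → 1
2: none → 0
Total inversions: 5 + 4 + 3 + 2 + 1 + 0 = 15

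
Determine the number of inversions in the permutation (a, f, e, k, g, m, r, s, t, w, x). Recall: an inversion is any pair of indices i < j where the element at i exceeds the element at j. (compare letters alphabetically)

2 inversions

Count, for each position, how many later elements it exceeds:
a: 0
f: 1
e: 0
k: 1
g: 0
m: 0
r: 0
s: 0
t: 0
w: 0
x: 0
Sum: 0 + 1 + 0 + 1 + 0 + 0 + 0 + 0 + 0 + 0 + 0 = 2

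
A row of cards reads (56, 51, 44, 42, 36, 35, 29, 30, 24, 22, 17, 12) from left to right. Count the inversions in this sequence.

Sweep left to right; for each value list the smaller values that follow it:
56 → 51, 44, 42, 36, 35, 29, 30, 24, 22, 17, 12 → 11
51 → 44, 42, 36, 35, 29, 30, 24, 22, 17, 12 → 10
44 → 42, 36, 35, 29, 30, 24, 22, 17, 12 → 9
42 → 36, 35, 29, 30, 24, 22, 17, 12 → 8
36 → 35, 29, 30, 24, 22, 17, 12 → 7
35 → 29, 30, 24, 22, 17, 12 → 6
29 → 24, 22, 17, 12 → 4
30 → 24, 22, 17, 12 → 4
24 → 22, 17, 12 → 3
22 → 17, 12 → 2
17 → 12 → 1
12 → none → 0
Sum: 11 + 10 + 9 + 8 + 7 + 6 + 4 + 4 + 3 + 2 + 1 + 0 = 65

65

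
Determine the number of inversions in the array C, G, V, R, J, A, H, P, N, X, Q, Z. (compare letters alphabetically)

Element-by-element contributions:
C → A → 1
G → A → 1
V → R, J, A, H, P, N, Q → 7
R → J, A, H, P, N, Q → 6
J → A, H → 2
A → none → 0
H → none → 0
P → N → 1
N → none → 0
X → Q → 1
Q → none → 0
Z → none → 0
Sum: 1 + 1 + 7 + 6 + 2 + 0 + 0 + 1 + 0 + 1 + 0 + 0 = 19

19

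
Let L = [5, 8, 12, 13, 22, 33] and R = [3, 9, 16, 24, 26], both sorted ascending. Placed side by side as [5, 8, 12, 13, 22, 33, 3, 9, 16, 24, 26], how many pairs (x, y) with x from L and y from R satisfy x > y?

Take each right-half value and tally the left-half values above it:
r = 3: 5, 8, 12, 13, 22, 33 → 6
r = 9: 12, 13, 22, 33 → 4
r = 16: 22, 33 → 2
r = 24: 33 → 1
r = 26: 33 → 1
Cross-inversions: 6 + 4 + 2 + 1 + 1 = 14

14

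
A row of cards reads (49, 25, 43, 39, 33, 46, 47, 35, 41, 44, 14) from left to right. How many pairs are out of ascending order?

31 inversions

Element-by-element contributions:
49: 10
25: 1
43: 5
39: 3
33: 1
46: 4
47: 4
35: 1
41: 1
44: 1
14: 0
Sum: 10 + 1 + 5 + 3 + 1 + 4 + 4 + 1 + 1 + 1 + 0 = 31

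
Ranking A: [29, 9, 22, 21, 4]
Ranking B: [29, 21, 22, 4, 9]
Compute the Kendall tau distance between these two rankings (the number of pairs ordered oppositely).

Assign each item its position (1..5) in the first ordering, then rewrite the second ordering as that position sequence:
positions: 29→1, 9→2, 22→3, 21→4, 4→5
second ordering as positions: [1, 4, 3, 5, 2]
Discordant pairs = inversions in this position sequence.
1: 0
4: 3, 2 → 2
3: 2 → 1
5: 2 → 1
2: 0
Total: 0 + 2 + 1 + 1 + 0 = 4

There are 4 discordant pairs.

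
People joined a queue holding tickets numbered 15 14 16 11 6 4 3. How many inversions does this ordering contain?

Count, for each position, how many later elements it exceeds:
15 → 14, 11, 6, 4, 3 → 5
14 → 11, 6, 4, 3 → 4
16 → 11, 6, 4, 3 → 4
11 → 6, 4, 3 → 3
6 → 4, 3 → 2
4 → 3 → 1
3 → none → 0
Sum: 5 + 4 + 4 + 3 + 2 + 1 + 0 = 19

19 inversions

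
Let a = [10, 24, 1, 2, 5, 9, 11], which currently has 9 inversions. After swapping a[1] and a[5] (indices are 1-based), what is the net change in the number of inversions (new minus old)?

-1

Positions 1 and 5 hold 10 and 5; after swapping, the array is [5, 24, 1, 2, 10, 9, 11].
For each element, count later entries that are smaller:
5 → 1, 2 → 2
24 → 1, 2, 10, 9, 11 → 5
1 → none → 0
2 → none → 0
10 → 9 → 1
9 → none → 0
11 → none → 0
Sum: 2 + 5 + 0 + 0 + 1 + 0 + 0 = 8
Change: 8 − 9 = -1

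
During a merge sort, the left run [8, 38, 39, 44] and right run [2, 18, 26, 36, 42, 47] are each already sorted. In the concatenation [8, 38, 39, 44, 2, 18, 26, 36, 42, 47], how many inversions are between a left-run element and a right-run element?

Count, for every r in R, how many entries of L exceed r:
r = 2: 8, 38, 39, 44 → 4
r = 18: 38, 39, 44 → 3
r = 26: 38, 39, 44 → 3
r = 36: 38, 39, 44 → 3
r = 42: 44 → 1
r = 47: none → 0
Cross-inversions: 4 + 3 + 3 + 3 + 1 + 0 = 14

There are 14 split inversions.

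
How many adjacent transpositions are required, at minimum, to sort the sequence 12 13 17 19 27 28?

Minimum adjacent swaps = number of inversions (each swap of adjacent out-of-order elements removes one inversion and no swap can remove more).
Count inversions — for each element, later elements that are smaller:
12: none → 0
13: none → 0
17: none → 0
19: none → 0
27: none → 0
28: none → 0
Total inversions: 0 + 0 + 0 + 0 + 0 + 0 = 0

0 swaps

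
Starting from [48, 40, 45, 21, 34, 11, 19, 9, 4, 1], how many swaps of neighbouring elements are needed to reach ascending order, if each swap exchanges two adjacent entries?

The minimum number of adjacent swaps to sort an array equals its inversion count, since every such swap removes exactly one inversion.
Count inversions — for each element, later elements that are smaller:
48: 40, 45, 21, 34, 11, 19, 9, 4, 1 → 9
40: 21, 34, 11, 19, 9, 4, 1 → 7
45: 21, 34, 11, 19, 9, 4, 1 → 7
21: 11, 19, 9, 4, 1 → 5
34: 11, 19, 9, 4, 1 → 5
11: 9, 4, 1 → 3
19: 9, 4, 1 → 3
9: 4, 1 → 2
4: 1 → 1
1: none → 0
Total inversions: 9 + 7 + 7 + 5 + 5 + 3 + 3 + 2 + 1 + 0 = 42

42 swaps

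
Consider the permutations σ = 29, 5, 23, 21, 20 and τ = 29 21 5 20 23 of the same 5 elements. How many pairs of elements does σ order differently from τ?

3

Assign each item its position (1..5) in the first ordering, then rewrite the second ordering as that position sequence:
positions: 29→1, 5→2, 23→3, 21→4, 20→5
second ordering as positions: [1, 4, 2, 5, 3]
Discordant pairs = inversions in this position sequence.
1: 0
4: 2, 3 → 2
2: 0
5: 3 → 1
3: 0
Total: 0 + 2 + 0 + 1 + 0 = 3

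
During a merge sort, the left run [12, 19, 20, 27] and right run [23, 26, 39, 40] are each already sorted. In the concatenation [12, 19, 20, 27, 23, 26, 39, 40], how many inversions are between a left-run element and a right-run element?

For each element r of the right run, count left-run elements greater than r:
r = 23: 27 → 1
r = 26: 27 → 1
r = 39: none → 0
r = 40: none → 0
Cross-inversions: 1 + 1 + 0 + 0 = 2

2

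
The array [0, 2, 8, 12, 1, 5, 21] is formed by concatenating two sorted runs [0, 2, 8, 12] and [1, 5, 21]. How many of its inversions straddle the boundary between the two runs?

Count, for every r in R, how many entries of L exceed r:
r = 1: 2, 8, 12 → 3
r = 5: 8, 12 → 2
r = 21: none → 0
Cross-inversions: 3 + 2 + 0 = 5

5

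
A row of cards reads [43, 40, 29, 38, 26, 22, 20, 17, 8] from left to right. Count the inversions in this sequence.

35

Sweep left to right; for each value list the smaller values that follow it:
43 → 40, 29, 38, 26, 22, 20, 17, 8 → 8
40 → 29, 38, 26, 22, 20, 17, 8 → 7
29 → 26, 22, 20, 17, 8 → 5
38 → 26, 22, 20, 17, 8 → 5
26 → 22, 20, 17, 8 → 4
22 → 20, 17, 8 → 3
20 → 17, 8 → 2
17 → 8 → 1
8 → none → 0
Sum: 8 + 7 + 5 + 5 + 4 + 3 + 2 + 1 + 0 = 35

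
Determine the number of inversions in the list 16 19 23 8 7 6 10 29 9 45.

For each element, count later entries that are smaller:
16: 5
19: 5
23: 5
8: 2
7: 1
6: 0
10: 1
29: 1
9: 0
45: 0
Sum: 5 + 5 + 5 + 2 + 1 + 0 + 1 + 1 + 0 + 0 = 20

20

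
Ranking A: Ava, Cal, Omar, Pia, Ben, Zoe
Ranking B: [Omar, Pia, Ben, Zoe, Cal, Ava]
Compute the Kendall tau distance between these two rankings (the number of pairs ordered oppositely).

Assign each item its position (1..6) in the first ordering, then rewrite the second ordering as that position sequence:
positions: Ava→1, Cal→2, Omar→3, Pia→4, Ben→5, Zoe→6
second ordering as positions: [3, 4, 5, 6, 2, 1]
Discordant pairs = inversions in this position sequence.
3: 2, 1 → 2
4: 2, 1 → 2
5: 2, 1 → 2
6: 2, 1 → 2
2: 1 → 1
1: 0
Total: 2 + 2 + 2 + 2 + 1 + 0 = 9

9 discordant pairs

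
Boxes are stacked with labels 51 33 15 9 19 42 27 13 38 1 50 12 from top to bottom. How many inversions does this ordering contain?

For each element, count later entries that are smaller:
51 → 33, 15, 9, 19, 42, 27, 13, 38, 1, 50, 12 → 11
33 → 15, 9, 19, 27, 13, 1, 12 → 7
15 → 9, 13, 1, 12 → 4
9 → 1 → 1
19 → 13, 1, 12 → 3
42 → 27, 13, 38, 1, 12 → 5
27 → 13, 1, 12 → 3
13 → 1, 12 → 2
38 → 1, 12 → 2
1 → none → 0
50 → 12 → 1
12 → none → 0
Sum: 11 + 7 + 4 + 1 + 3 + 5 + 3 + 2 + 2 + 0 + 1 + 0 = 39

There are 39 inversions.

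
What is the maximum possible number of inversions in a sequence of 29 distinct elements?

There are 406 inversions.

The maximum occurs when the array is in strictly decreasing order: every one of the C(29, 2) pairs is inverted.
C(29, 2) = 29·28/2 = 406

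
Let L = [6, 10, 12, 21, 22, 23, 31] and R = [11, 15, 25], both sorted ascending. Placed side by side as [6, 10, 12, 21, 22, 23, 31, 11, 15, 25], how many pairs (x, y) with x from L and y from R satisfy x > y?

10

Count, for every r in R, how many entries of L exceed r:
r = 11: 12, 21, 22, 23, 31 → 5
r = 15: 21, 22, 23, 31 → 4
r = 25: 31 → 1
Cross-inversions: 5 + 4 + 1 = 10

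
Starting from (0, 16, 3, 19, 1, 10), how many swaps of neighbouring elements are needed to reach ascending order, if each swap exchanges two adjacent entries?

The minimum number of adjacent swaps to sort an array equals its inversion count, since every such swap removes exactly one inversion.
Count inversions — for each element, later elements that are smaller:
0: none → 0
16: 3, 1, 10 → 3
3: 1 → 1
19: 1, 10 → 2
1: none → 0
10: none → 0
Total inversions: 0 + 3 + 1 + 2 + 0 + 0 = 6

6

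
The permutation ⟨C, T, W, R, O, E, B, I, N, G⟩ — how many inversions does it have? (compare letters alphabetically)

29

For each element, count later entries that are smaller:
C → B → 1
T → R, O, E, B, I, N, G → 7
W → R, O, E, B, I, N, G → 7
R → O, E, B, I, N, G → 6
O → E, B, I, N, G → 5
E → B → 1
B → none → 0
I → G → 1
N → G → 1
G → none → 0
Sum: 1 + 7 + 7 + 6 + 5 + 1 + 0 + 1 + 1 + 0 = 29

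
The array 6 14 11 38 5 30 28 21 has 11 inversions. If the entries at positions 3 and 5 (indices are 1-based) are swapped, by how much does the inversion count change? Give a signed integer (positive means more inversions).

-1

Positions 3 and 5 hold 11 and 5; after swapping, the array is [6, 14, 5, 38, 11, 30, 28, 21].
Count, for each position, how many later elements it exceeds:
6: 1
14: 2
5: 0
38: 4
11: 0
30: 2
28: 1
21: 0
Sum: 1 + 2 + 0 + 4 + 0 + 2 + 1 + 0 = 10
Change: 10 − 11 = -1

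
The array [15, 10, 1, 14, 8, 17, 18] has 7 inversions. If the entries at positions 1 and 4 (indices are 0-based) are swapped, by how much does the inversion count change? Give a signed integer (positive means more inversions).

Positions 1 and 4 hold 10 and 8; after swapping, the array is [15, 8, 1, 14, 10, 17, 18].
Count, for each position, how many later elements it exceeds:
15: 4
8: 1
1: 0
14: 1
10: 0
17: 0
18: 0
Sum: 4 + 1 + 0 + 1 + 0 + 0 + 0 = 6
Change: 6 − 7 = -1

-1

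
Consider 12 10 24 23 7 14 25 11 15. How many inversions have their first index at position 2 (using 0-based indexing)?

The element at index 2 is 24.
Elements after it: 23, 7, 14, 25, 11, 15
Those smaller than 24: 23, 7, 14, 11, 15

5 such elements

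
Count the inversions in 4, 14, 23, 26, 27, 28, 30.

Out-of-order pairs: 0

Out-of-order index pairs (0-indexed):
(none)
That's 0 pairs.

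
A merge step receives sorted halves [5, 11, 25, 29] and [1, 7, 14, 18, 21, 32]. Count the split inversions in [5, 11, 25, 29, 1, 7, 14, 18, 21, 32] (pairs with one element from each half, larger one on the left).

Count, for every r in R, how many entries of L exceed r:
r = 1: 5, 11, 25, 29 → 4
r = 7: 11, 25, 29 → 3
r = 14: 25, 29 → 2
r = 18: 25, 29 → 2
r = 21: 25, 29 → 2
r = 32: none → 0
Cross-inversions: 4 + 3 + 2 + 2 + 2 + 0 = 13

Cross-inversions: 13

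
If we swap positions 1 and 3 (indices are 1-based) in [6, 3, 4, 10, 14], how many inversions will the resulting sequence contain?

There is 1 inversion.

Positions 1 and 3 hold 6 and 4; after swapping, the array is [4, 3, 6, 10, 14].
For each element, count later entries that are smaller:
4: 1
3: 0
6: 0
10: 0
14: 0
Sum: 1 + 0 + 0 + 0 + 0 = 1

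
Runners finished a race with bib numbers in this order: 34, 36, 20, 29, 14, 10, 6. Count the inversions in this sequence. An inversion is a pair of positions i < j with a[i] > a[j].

Sweep left to right; for each value list the smaller values that follow it:
34 → 20, 29, 14, 10, 6 → 5
36 → 20, 29, 14, 10, 6 → 5
20 → 14, 10, 6 → 3
29 → 14, 10, 6 → 3
14 → 10, 6 → 2
10 → 6 → 1
6 → none → 0
Sum: 5 + 5 + 3 + 3 + 2 + 1 + 0 = 19

Inversions: 19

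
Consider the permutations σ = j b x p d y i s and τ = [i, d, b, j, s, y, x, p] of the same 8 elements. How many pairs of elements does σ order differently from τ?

16

Assign each item its position (1..8) in the first ordering, then rewrite the second ordering as that position sequence:
positions: j→1, b→2, x→3, p→4, d→5, y→6, i→7, s→8
second ordering as positions: [7, 5, 2, 1, 8, 6, 3, 4]
Discordant pairs = inversions in this position sequence.
7: 5, 2, 1, 6, 3, 4 → 6
5: 2, 1, 3, 4 → 4
2: 1 → 1
1: 0
8: 6, 3, 4 → 3
6: 3, 4 → 2
3: 0
4: 0
Total: 6 + 4 + 1 + 0 + 3 + 2 + 0 + 0 = 16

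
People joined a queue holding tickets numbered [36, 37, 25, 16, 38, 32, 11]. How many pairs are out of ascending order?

14 inversions

For each element, count later entries that are smaller:
36 → 25, 16, 32, 11 → 4
37 → 25, 16, 32, 11 → 4
25 → 16, 11 → 2
16 → 11 → 1
38 → 32, 11 → 2
32 → 11 → 1
11 → none → 0
Sum: 4 + 4 + 2 + 1 + 2 + 1 + 0 = 14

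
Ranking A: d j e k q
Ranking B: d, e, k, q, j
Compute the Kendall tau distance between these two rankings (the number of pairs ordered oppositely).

3 discordant pairs

Assign each item its position (1..5) in the first ordering, then rewrite the second ordering as that position sequence:
positions: d→1, j→2, e→3, k→4, q→5
second ordering as positions: [1, 3, 4, 5, 2]
Discordant pairs = inversions in this position sequence.
1: 0
3: 2 → 1
4: 2 → 1
5: 2 → 1
2: 0
Total: 0 + 1 + 1 + 1 + 0 = 3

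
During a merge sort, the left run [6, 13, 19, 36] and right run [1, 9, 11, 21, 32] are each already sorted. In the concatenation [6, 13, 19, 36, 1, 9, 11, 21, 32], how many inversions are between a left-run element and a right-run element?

Count, for every r in R, how many entries of L exceed r:
r = 1: 6, 13, 19, 36 → 4
r = 9: 13, 19, 36 → 3
r = 11: 13, 19, 36 → 3
r = 21: 36 → 1
r = 32: 36 → 1
Cross-inversions: 4 + 3 + 3 + 1 + 1 = 12

12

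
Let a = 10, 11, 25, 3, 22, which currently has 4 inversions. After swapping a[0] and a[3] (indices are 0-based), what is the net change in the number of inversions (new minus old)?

Positions 0 and 3 hold 10 and 3; after swapping, the array is [3, 11, 25, 10, 22].
Sweep left to right; for each value list the smaller values that follow it:
3 → none → 0
11 → 10 → 1
25 → 10, 22 → 2
10 → none → 0
22 → none → 0
Sum: 0 + 1 + 2 + 0 + 0 = 3
Change: 3 − 4 = -1

-1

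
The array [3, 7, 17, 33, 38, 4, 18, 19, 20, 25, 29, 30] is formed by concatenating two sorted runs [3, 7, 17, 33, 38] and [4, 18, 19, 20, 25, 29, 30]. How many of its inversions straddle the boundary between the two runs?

Take each right-half value and tally the left-half values above it:
r = 4: 7, 17, 33, 38 → 4
r = 18: 33, 38 → 2
r = 19: 33, 38 → 2
r = 20: 33, 38 → 2
r = 25: 33, 38 → 2
r = 29: 33, 38 → 2
r = 30: 33, 38 → 2
Cross-inversions: 4 + 2 + 2 + 2 + 2 + 2 + 2 = 16

16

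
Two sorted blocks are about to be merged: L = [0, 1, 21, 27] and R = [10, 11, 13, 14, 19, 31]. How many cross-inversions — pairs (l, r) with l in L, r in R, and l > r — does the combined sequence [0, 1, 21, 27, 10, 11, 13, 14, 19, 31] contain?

10

For each element r of the right run, count left-run elements greater than r:
r = 10: 21, 27 → 2
r = 11: 21, 27 → 2
r = 13: 21, 27 → 2
r = 14: 21, 27 → 2
r = 19: 21, 27 → 2
r = 31: none → 0
Cross-inversions: 2 + 2 + 2 + 2 + 2 + 0 = 10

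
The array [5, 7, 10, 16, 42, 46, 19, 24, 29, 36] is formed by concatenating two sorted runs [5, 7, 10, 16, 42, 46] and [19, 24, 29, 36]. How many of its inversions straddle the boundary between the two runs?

8

Take each right-half value and tally the left-half values above it:
r = 19: 42, 46 → 2
r = 24: 42, 46 → 2
r = 29: 42, 46 → 2
r = 36: 42, 46 → 2
Cross-inversions: 2 + 2 + 2 + 2 = 8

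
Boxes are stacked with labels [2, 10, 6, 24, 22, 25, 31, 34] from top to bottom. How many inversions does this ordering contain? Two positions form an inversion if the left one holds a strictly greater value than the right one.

2

Count, for each position, how many later elements it exceeds:
2 → none → 0
10 → 6 → 1
6 → none → 0
24 → 22 → 1
22 → none → 0
25 → none → 0
31 → none → 0
34 → none → 0
Sum: 0 + 1 + 0 + 1 + 0 + 0 + 0 + 0 = 2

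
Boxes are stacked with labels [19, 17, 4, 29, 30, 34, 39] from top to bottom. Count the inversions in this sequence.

There are 3 out-of-order pairs.

Sweep left to right; for each value list the smaller values that follow it:
19 → 17, 4 → 2
17 → 4 → 1
4 → none → 0
29 → none → 0
30 → none → 0
34 → none → 0
39 → none → 0
Sum: 2 + 1 + 0 + 0 + 0 + 0 + 0 = 3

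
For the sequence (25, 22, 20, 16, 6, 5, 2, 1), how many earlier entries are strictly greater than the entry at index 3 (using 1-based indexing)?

The element at index 3 is 20.
Elements before it: 25, 22
Those larger than 20: 25, 22

2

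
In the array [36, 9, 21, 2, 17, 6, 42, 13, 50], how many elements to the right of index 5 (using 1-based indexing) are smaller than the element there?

2

The element at index 5 is 17.
Elements after it: 6, 42, 13, 50
Those smaller than 17: 6, 13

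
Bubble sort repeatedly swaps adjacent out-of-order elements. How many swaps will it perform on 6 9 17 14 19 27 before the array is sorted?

Minimum adjacent swaps = number of inversions (each swap of adjacent out-of-order elements removes one inversion and no swap can remove more).
Count inversions — for each element, later elements that are smaller:
6: none → 0
9: none → 0
17: 14 → 1
14: none → 0
19: none → 0
27: none → 0
Total inversions: 0 + 0 + 1 + 0 + 0 + 0 = 1

1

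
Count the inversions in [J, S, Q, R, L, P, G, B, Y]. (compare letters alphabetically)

Element-by-element contributions:
J: 2
S: 6
Q: 4
R: 4
L: 2
P: 2
G: 1
B: 0
Y: 0
Sum: 2 + 6 + 4 + 4 + 2 + 2 + 1 + 0 + 0 = 21

21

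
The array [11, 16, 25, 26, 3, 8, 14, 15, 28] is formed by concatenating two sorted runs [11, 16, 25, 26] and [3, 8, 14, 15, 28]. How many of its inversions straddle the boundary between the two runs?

14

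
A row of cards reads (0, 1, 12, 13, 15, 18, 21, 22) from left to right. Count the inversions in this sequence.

Element-by-element contributions:
0: 0
1: 0
12: 0
13: 0
15: 0
18: 0
21: 0
22: 0
Sum: 0 + 0 + 0 + 0 + 0 + 0 + 0 + 0 = 0

Out-of-order pairs: 0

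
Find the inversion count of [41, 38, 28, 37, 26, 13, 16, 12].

Element-by-element contributions:
41: 7
38: 6
28: 4
37: 4
26: 3
13: 1
16: 1
12: 0
Sum: 7 + 6 + 4 + 4 + 3 + 1 + 1 + 0 = 26

26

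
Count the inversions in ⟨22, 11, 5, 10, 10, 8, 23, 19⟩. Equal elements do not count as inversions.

13

Element-by-element contributions:
22 → 11, 5, 10, 10, 8, 19 → 6
11 → 5, 10, 10, 8 → 4
5 → none → 0
10 → 8 → 1
10 → 8 → 1
8 → none → 0
23 → 19 → 1
19 → none → 0
Sum: 6 + 4 + 0 + 1 + 1 + 0 + 1 + 0 = 13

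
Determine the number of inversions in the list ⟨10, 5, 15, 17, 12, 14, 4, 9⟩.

There are 16 out-of-order pairs.

For each element, count later entries that are smaller:
10: 3
5: 1
15: 4
17: 4
12: 2
14: 2
4: 0
9: 0
Sum: 3 + 1 + 4 + 4 + 2 + 2 + 0 + 0 = 16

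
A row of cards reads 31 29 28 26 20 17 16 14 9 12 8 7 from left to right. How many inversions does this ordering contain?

For each element, count later entries that are smaller:
31: 11
29: 10
28: 9
26: 8
20: 7
17: 6
16: 5
14: 4
9: 2
12: 2
8: 1
7: 0
Sum: 11 + 10 + 9 + 8 + 7 + 6 + 5 + 4 + 2 + 2 + 1 + 0 = 65

65 inversions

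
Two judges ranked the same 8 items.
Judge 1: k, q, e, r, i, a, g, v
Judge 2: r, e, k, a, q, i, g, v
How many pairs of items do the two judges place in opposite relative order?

7 discordant pairs

Assign each item its position (1..8) in the first ordering, then rewrite the second ordering as that position sequence:
positions: k→1, q→2, e→3, r→4, i→5, a→6, g→7, v→8
second ordering as positions: [4, 3, 1, 6, 2, 5, 7, 8]
Discordant pairs = inversions in this position sequence.
4: 3, 1, 2 → 3
3: 1, 2 → 2
1: 0
6: 2, 5 → 2
2: 0
5: 0
7: 0
8: 0
Total: 3 + 2 + 0 + 2 + 0 + 0 + 0 + 0 = 7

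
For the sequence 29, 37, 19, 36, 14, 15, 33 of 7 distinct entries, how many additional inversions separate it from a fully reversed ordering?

Maximum inversions for 7 distinct elements is C(7, 2) = 7·6/2 = 21.
Current inversions — for each element, count later smaller elements:
29: 3
37: 5
19: 2
36: 3
14: 0
15: 0
33: 0
Current total: 3 + 5 + 2 + 3 + 0 + 0 + 0 = 13
Shortfall: 21 − 13 = 8

8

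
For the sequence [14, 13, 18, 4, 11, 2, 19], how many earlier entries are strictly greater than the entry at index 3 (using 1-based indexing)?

The element at index 3 is 18.
Elements before it: 14, 13
None of them are larger than 18.

0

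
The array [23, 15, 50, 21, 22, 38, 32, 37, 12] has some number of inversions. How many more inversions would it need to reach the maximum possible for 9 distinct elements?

18

Maximum inversions for 9 distinct elements is C(9, 2) = 9·8/2 = 36.
Current inversions — for each element, count later smaller elements:
23: 4
15: 1
50: 6
21: 1
22: 1
38: 3
32: 1
37: 1
12: 0
Current total: 4 + 1 + 6 + 1 + 1 + 3 + 1 + 1 + 0 = 18
Shortfall: 36 − 18 = 18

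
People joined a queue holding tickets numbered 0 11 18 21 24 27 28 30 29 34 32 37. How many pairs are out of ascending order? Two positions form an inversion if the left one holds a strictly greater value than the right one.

Element-by-element contributions:
0 → none → 0
11 → none → 0
18 → none → 0
21 → none → 0
24 → none → 0
27 → none → 0
28 → none → 0
30 → 29 → 1
29 → none → 0
34 → 32 → 1
32 → none → 0
37 → none → 0
Sum: 0 + 0 + 0 + 0 + 0 + 0 + 0 + 1 + 0 + 1 + 0 + 0 = 2

2 inversions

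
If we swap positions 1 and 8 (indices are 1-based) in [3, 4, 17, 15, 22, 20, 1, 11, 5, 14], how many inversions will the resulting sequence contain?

24 inversions

Positions 1 and 8 hold 3 and 11; after swapping, the array is [11, 4, 17, 15, 22, 20, 1, 3, 5, 14].
Count, for each position, how many later elements it exceeds:
11 → 4, 1, 3, 5 → 4
4 → 1, 3 → 2
17 → 15, 1, 3, 5, 14 → 5
15 → 1, 3, 5, 14 → 4
22 → 20, 1, 3, 5, 14 → 5
20 → 1, 3, 5, 14 → 4
1 → none → 0
3 → none → 0
5 → none → 0
14 → none → 0
Sum: 4 + 2 + 5 + 4 + 5 + 4 + 0 + 0 + 0 + 0 = 24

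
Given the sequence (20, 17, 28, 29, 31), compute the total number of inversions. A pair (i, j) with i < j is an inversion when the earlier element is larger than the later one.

Listing every pair i<j with a[i]>a[j] (using 0-based positions):
(0,1): 20 > 17
That's 1 pair.

There is 1 inversion.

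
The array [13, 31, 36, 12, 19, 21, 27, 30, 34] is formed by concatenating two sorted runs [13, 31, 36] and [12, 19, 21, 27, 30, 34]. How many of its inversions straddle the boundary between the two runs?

12

Take each right-half value and tally the left-half values above it:
r = 12: 13, 31, 36 → 3
r = 19: 31, 36 → 2
r = 21: 31, 36 → 2
r = 27: 31, 36 → 2
r = 30: 31, 36 → 2
r = 34: 36 → 1
Cross-inversions: 3 + 2 + 2 + 2 + 2 + 1 = 12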